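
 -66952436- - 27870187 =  - 39082249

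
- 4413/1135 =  - 4+127/1135 =-3.89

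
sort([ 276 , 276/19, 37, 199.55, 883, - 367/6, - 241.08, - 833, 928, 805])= [ - 833, - 241.08, - 367/6,276/19,  37,  199.55, 276, 805, 883, 928 ]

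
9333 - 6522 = 2811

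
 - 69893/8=-69893/8 = -  8736.62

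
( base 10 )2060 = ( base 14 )A72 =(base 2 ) 100000001100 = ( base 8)4014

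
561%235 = 91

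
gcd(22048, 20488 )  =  104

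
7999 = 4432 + 3567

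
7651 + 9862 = 17513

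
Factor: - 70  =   - 2^1*5^1*7^1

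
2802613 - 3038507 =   -  235894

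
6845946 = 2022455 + 4823491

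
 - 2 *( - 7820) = 15640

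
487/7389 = 487/7389=0.07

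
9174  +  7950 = 17124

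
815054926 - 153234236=661820690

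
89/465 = 89/465 = 0.19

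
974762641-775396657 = 199365984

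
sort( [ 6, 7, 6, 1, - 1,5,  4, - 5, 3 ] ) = [- 5, - 1, 1, 3, 4,5, 6,6, 7]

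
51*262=13362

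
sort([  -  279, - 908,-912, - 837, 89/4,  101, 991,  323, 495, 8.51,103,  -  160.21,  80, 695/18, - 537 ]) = [-912, - 908, - 837, - 537, - 279 , -160.21,  8.51, 89/4, 695/18,80, 101, 103, 323, 495, 991]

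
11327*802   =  9084254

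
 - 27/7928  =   - 1+7901/7928  =  - 0.00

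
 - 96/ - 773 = 96/773= 0.12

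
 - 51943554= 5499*( - 9446)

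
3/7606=3/7606 = 0.00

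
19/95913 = 19/95913 = 0.00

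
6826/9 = 758 + 4/9 = 758.44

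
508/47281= 508/47281 = 0.01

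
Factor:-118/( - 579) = 2^1*3^(- 1)*59^1*193^( - 1 ) 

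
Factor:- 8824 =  -2^3*1103^1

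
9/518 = 9/518 = 0.02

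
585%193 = 6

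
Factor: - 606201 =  - 3^1*202067^1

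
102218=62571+39647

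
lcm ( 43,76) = 3268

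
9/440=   9/440 = 0.02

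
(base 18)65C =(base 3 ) 2210210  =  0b11111111110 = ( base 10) 2046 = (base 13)C15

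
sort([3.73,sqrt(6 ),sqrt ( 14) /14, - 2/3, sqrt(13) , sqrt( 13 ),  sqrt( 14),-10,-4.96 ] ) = [ - 10,  -  4.96, - 2/3,sqrt(14 )/14,sqrt ( 6 ),sqrt( 13 ),sqrt (13),3.73,sqrt( 14)] 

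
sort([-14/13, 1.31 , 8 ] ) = [ - 14/13,1.31,  8] 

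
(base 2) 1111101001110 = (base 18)16d4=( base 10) 8014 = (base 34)6vo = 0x1f4e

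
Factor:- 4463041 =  - 11^1*405731^1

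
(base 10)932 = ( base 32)t4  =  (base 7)2501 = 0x3A4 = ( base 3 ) 1021112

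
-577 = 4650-5227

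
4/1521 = 4/1521 = 0.00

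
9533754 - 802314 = 8731440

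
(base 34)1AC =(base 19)437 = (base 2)10111100100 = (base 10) 1508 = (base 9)2055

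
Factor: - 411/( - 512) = 2^(- 9)*3^1* 137^1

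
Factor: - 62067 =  - 3^1*17^1*1217^1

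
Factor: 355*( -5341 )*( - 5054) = 2^1 * 5^1*7^3 * 19^2*71^1*109^1 = 9582661970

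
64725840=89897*720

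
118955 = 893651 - 774696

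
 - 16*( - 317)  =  5072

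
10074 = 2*5037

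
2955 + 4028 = 6983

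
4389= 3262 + 1127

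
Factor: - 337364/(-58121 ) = 2^2*7^(- 1)*19^ ( -1)*193^1 =772/133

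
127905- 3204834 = -3076929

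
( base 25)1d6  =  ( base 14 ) 4c4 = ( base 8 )1674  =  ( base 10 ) 956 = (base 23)1ID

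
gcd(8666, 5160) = 2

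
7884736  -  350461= 7534275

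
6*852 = 5112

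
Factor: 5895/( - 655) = - 3^2  =  -  9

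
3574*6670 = 23838580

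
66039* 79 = 5217081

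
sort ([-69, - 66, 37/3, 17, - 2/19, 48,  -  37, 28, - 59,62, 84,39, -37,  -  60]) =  [ - 69, - 66  , -60, -59, - 37, - 37,-2/19  ,  37/3,17,28, 39 , 48,  62,  84 ] 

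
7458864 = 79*94416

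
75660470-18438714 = 57221756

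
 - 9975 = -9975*1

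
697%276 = 145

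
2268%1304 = 964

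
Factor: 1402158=2^1 * 3^1*233693^1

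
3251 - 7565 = -4314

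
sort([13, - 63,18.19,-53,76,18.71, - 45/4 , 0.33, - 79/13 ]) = [ - 63, - 53 ,  -  45/4,-79/13,  0.33,13, 18.19,18.71,76]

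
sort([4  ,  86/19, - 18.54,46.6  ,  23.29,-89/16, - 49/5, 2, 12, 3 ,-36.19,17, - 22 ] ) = [  -  36.19,- 22, - 18.54,-49/5, - 89/16,2, 3,4,86/19, 12,  17, 23.29,46.6 ] 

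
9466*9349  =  88497634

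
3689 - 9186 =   -  5497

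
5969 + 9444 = 15413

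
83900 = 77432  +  6468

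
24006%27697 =24006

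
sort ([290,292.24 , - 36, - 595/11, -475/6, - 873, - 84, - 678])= [-873, - 678, - 84,- 475/6, -595/11, - 36,290,292.24] 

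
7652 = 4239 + 3413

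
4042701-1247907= 2794794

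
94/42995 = 94/42995=0.00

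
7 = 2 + 5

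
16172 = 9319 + 6853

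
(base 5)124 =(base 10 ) 39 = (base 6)103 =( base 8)47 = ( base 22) 1h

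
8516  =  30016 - 21500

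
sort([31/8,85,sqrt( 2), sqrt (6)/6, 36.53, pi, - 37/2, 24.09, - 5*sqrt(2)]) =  [ - 37/2, - 5*sqrt(2), sqrt( 6) /6, sqrt( 2) , pi, 31/8, 24.09,  36.53 , 85]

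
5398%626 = 390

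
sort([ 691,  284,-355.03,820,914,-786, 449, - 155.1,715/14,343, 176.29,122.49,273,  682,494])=[ - 786,-355.03, - 155.1,715/14, 122.49, 176.29,273,284,343, 449,  494,682, 691,820,  914]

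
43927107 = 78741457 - 34814350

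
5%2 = 1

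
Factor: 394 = 2^1*197^1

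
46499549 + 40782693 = 87282242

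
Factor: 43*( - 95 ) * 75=-306375 = - 3^1*5^3*19^1 * 43^1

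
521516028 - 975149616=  -453633588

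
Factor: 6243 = 3^1*2081^1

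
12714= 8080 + 4634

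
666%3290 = 666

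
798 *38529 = 30746142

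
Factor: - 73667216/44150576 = -4604201/2759411 = - 7^1*657743^1*2759411^( -1)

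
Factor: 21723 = 3^1*13^1* 557^1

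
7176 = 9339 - 2163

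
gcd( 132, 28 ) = 4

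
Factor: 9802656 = 2^5 *3^2*101^1*337^1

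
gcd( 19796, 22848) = 28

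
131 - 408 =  - 277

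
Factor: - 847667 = - 521^1*1627^1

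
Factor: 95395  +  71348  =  166743  =  3^2*97^1 * 191^1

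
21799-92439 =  - 70640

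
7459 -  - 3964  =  11423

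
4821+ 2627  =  7448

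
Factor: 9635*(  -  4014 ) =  - 38674890=-  2^1*3^2*5^1 *41^1*47^1*223^1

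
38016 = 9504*4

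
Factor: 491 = 491^1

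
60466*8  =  483728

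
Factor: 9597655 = 5^1*113^1* 16987^1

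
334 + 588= 922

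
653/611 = 1+42/611= 1.07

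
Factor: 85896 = 2^3*3^2*1193^1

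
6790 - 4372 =2418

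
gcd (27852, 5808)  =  132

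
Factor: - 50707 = -50707^1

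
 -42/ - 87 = 14/29 = 0.48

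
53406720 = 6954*7680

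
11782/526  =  22 + 105/263= 22.40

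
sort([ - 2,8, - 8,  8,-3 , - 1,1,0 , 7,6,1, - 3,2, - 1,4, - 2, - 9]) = [ - 9, - 8, - 3, - 3,-2, - 2, - 1, - 1, 0,1,1,2,4,6,  7,8,8] 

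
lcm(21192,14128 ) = 42384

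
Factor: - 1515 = -3^1*5^1 * 101^1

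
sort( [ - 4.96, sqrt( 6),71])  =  [ - 4.96, sqrt(6 ), 71]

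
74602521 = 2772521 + 71830000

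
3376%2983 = 393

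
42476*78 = 3313128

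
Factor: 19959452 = 2^2*4989863^1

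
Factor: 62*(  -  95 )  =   - 2^1*5^1*19^1*31^1 = - 5890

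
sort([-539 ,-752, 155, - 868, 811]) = [ - 868, - 752, - 539, 155,811]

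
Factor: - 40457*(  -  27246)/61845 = 2^1* 5^( - 1)*7^( - 1)*23^1*31^ (-1 )*239^1*1759^1 = 19338446/1085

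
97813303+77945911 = 175759214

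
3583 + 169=3752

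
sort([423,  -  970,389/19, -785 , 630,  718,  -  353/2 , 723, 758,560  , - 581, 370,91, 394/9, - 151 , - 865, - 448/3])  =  [ - 970, - 865 , - 785, - 581, - 353/2,  -  151, - 448/3,389/19, 394/9, 91, 370 , 423, 560,  630, 718, 723, 758 ] 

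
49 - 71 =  - 22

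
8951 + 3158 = 12109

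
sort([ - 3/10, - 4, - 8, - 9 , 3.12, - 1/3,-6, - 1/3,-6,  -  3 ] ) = [ - 9, - 8, - 6, - 6, - 4, - 3, - 1/3, - 1/3, - 3/10, 3.12]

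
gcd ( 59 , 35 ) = 1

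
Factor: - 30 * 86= -2580 = - 2^2*3^1*5^1*43^1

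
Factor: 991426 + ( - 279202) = 712224 = 2^5 * 3^2*2473^1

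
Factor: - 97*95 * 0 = 0 = 0^1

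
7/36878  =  7/36878 = 0.00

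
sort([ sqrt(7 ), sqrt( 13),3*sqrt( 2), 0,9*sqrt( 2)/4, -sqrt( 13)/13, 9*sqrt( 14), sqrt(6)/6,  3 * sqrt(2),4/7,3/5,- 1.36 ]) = [ - 1.36, - sqrt( 13)/13,0, sqrt( 6)/6,4/7,3/5, sqrt(7),9*sqrt(2)/4, sqrt( 13 ), 3*sqrt(2 ), 3*sqrt( 2 ), 9*sqrt( 14)] 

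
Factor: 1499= 1499^1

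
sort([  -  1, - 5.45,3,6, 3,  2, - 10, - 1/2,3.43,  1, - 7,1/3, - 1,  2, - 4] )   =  [-10, - 7, - 5.45,-4, - 1,-1, - 1/2,1/3 , 1 , 2,2, 3 , 3, 3.43,6] 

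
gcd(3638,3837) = 1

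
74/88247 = 74/88247 = 0.00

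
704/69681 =704/69681  =  0.01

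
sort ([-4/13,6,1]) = [ - 4/13 , 1 , 6] 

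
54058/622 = 27029/311 = 86.91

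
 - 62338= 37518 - 99856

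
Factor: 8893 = 8893^1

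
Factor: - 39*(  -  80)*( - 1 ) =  - 2^4*3^1*5^1 * 13^1 = - 3120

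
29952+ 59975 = 89927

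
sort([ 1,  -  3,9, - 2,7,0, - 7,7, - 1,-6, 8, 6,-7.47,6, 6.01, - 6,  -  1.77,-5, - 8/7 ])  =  [ - 7.47,  -  7,-6 , - 6,- 5 , - 3, - 2 ,-1.77,-8/7, - 1,0,1,6, 6,  6.01,  7,7  ,  8,9 ] 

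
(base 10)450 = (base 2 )111000010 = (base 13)288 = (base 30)f0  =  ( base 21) 109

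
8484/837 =2828/279 = 10.14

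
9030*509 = 4596270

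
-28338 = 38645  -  66983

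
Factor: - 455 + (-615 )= -2^1*5^1*107^1 = - 1070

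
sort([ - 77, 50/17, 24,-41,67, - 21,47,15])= [-77,-41,- 21, 50/17 , 15, 24,  47,67]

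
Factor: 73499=67^1*1097^1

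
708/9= 78 + 2/3 = 78.67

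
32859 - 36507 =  - 3648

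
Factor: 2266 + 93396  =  95662= 2^1 * 7^1*6833^1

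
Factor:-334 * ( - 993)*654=2^2*3^2 * 109^1 * 167^1* 331^1 = 216906948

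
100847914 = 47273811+53574103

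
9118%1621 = 1013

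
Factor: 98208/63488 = 99/64 = 2^( - 6)*3^2 *11^1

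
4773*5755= 27468615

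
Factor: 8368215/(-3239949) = - 5^1*113^1 * 4937^1 * 1079983^ ( - 1)  =  - 2789405/1079983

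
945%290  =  75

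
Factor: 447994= 2^1 * 23^1*9739^1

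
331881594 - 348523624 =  - 16642030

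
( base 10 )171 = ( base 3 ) 20100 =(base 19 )90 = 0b10101011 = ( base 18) 99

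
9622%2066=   1358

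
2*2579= 5158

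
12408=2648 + 9760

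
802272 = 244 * 3288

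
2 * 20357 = 40714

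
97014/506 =2109/11 = 191.73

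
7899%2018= 1845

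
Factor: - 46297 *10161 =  - 470423817= - 3^2*67^1*691^1*1129^1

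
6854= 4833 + 2021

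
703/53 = 13 + 14/53 = 13.26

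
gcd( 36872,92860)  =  4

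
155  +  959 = 1114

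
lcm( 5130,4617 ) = 46170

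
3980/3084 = 995/771=   1.29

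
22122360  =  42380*522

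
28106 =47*598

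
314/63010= 157/31505 = 0.00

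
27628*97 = 2679916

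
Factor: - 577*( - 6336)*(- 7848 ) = -28691283456= - 2^9 * 3^4*11^1*109^1*577^1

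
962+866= 1828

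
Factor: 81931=81931^1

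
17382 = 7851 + 9531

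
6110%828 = 314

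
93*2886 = 268398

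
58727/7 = 58727/7 = 8389.57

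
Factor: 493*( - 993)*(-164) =80286036 = 2^2*  3^1 * 17^1 * 29^1 * 41^1*331^1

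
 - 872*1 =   -  872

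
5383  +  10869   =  16252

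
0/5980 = 0 =0.00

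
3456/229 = 3456/229 = 15.09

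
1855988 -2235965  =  -379977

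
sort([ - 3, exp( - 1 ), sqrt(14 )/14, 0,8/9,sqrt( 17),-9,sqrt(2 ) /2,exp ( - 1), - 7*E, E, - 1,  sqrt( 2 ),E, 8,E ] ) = [-7*E, - 9, - 3, - 1, 0,sqrt( 14)/14,exp( - 1 ), exp(-1 ), sqrt (2 )/2,8/9, sqrt(2 ), E,  E,  E,sqrt( 17 ),8]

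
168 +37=205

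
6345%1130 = 695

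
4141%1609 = 923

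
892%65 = 47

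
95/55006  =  95/55006 = 0.00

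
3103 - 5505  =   - 2402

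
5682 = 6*947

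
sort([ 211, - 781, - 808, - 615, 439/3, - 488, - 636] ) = [ - 808, - 781,-636,-615,-488, 439/3,211]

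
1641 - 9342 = - 7701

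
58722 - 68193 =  - 9471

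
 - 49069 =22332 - 71401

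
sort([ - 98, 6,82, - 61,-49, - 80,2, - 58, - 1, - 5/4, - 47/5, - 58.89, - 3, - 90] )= [ - 98, - 90, - 80, -61,- 58.89, - 58, - 49, - 47/5, - 3,- 5/4, - 1, 2, 6,82] 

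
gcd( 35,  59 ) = 1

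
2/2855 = 2/2855 = 0.00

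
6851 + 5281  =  12132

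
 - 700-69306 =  - 70006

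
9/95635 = 9/95635 = 0.00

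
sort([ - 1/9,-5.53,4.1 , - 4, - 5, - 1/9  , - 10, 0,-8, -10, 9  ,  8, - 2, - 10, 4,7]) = [ - 10,  -  10,-10, - 8, - 5.53, - 5, - 4,- 2, - 1/9, - 1/9, 0,4, 4.1,  7, 8,  9]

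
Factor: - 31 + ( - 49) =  - 2^4*5^1 = -80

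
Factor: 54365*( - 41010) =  - 2229508650 = -2^1 *3^1*5^2*83^1*131^1*1367^1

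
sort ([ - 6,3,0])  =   [ - 6, 0,3] 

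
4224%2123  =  2101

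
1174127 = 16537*71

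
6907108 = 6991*988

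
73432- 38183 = 35249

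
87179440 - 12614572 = 74564868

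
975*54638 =53272050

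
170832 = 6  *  28472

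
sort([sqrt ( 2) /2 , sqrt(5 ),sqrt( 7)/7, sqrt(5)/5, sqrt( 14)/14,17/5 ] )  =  [ sqrt( 14) /14,  sqrt ( 7)/7, sqrt(5)/5 , sqrt(2)/2,sqrt(5 ),17/5] 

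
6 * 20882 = 125292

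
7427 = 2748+4679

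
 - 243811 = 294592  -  538403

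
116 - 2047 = - 1931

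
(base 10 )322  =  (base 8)502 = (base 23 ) e0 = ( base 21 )f7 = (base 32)a2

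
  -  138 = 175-313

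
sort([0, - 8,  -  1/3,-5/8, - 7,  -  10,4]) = [ - 10,  -  8, - 7, - 5/8, -1/3,0,4 ]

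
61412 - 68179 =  - 6767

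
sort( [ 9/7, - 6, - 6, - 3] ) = [-6, -6 , - 3 , 9/7]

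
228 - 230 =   -  2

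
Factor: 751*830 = 623330 = 2^1 * 5^1*83^1*751^1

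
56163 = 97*579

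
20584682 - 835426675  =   - 814841993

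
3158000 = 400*7895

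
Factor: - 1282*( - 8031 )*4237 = 2^1*3^1*19^1*223^1*641^1*2677^1 =43623058854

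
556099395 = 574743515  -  18644120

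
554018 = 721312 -167294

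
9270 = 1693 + 7577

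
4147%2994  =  1153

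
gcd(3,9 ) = 3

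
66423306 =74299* 894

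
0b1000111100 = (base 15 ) 282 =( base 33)HB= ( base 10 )572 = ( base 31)IE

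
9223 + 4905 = 14128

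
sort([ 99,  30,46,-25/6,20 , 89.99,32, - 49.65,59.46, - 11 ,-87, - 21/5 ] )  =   [ - 87, - 49.65, - 11, - 21/5, - 25/6,20,30,32, 46,59.46 , 89.99, 99 ] 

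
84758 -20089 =64669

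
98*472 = 46256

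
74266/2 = 37133 = 37133.00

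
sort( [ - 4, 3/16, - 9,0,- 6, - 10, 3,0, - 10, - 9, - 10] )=[ - 10 ,-10, - 10, - 9  , - 9, - 6, - 4,0, 0,3/16,  3]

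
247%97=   53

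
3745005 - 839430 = 2905575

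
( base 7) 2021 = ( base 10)701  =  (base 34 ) KL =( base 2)1010111101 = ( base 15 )31b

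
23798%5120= 3318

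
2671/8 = 333 + 7/8 = 333.88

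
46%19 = 8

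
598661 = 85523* 7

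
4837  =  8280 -3443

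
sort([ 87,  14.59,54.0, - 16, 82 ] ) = [-16  ,  14.59,54.0,82,87 ]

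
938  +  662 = 1600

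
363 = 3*121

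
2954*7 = 20678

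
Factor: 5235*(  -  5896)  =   - 2^3*3^1*5^1*11^1*67^1*349^1 = - 30865560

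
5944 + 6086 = 12030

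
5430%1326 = 126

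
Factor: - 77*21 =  - 1617 = - 3^1 *7^2*11^1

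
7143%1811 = 1710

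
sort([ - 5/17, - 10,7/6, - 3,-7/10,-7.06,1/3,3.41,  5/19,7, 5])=[ - 10,-7.06, - 3 , - 7/10, - 5/17,  5/19,1/3,7/6,  3.41,5, 7] 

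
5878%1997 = 1884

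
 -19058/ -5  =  19058/5 = 3811.60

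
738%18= 0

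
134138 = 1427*94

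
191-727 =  - 536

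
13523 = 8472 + 5051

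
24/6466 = 12/3233 = 0.00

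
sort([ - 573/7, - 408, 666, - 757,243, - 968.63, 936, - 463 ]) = [ - 968.63,-757, - 463, - 408, - 573/7, 243,666,  936] 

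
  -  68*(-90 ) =6120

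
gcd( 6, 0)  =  6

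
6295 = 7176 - 881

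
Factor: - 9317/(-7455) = 1331/1065 = 3^ ( - 1)*5^(  -  1)*11^3*71^ (-1 )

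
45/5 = 9 = 9.00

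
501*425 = 212925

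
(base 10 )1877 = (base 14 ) 981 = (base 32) 1QL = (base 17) 687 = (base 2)11101010101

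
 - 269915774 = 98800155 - 368715929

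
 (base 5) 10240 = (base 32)ln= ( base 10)695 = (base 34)KF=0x2B7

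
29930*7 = 209510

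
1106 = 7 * 158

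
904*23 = 20792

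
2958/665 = 4 + 298/665 =4.45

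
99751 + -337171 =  - 237420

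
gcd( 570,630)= 30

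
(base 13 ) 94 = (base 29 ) 45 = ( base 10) 121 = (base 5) 441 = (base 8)171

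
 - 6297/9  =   - 2099/3  =  -699.67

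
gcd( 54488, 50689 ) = 1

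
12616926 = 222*56833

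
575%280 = 15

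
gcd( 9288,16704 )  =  72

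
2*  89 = 178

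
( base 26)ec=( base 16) 178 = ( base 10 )376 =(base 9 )457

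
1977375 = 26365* 75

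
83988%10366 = 1060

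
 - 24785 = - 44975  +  20190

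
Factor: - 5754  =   -2^1 * 3^1*7^1*137^1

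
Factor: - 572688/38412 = -2^2 * 11^(- 1 )*41^1 = - 164/11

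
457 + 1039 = 1496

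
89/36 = 89/36 = 2.47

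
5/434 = 5/434= 0.01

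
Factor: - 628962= - 2^1*3^1*104827^1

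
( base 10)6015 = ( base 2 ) 1011101111111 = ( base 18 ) 10a3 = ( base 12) 3593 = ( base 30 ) 6KF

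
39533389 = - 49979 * ( - 791 ) 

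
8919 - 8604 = 315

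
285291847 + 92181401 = 377473248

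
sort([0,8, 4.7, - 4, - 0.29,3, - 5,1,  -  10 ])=[-10, - 5, - 4 ,-0.29, 0, 1,3,  4.7,8 ] 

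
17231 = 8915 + 8316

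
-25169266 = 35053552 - 60222818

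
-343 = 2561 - 2904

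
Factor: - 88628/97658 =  - 2^1*11^(- 1)*23^ ( -1)*193^(  -  1 )*22157^1=-  44314/48829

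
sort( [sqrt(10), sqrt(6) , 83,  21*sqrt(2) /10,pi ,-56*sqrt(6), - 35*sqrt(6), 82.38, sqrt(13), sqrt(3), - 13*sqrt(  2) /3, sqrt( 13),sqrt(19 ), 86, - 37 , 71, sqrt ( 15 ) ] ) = [ - 56*sqrt(6), - 35 * sqrt(6 ), - 37, - 13 * sqrt ( 2 )/3, sqrt(3), sqrt( 6 ), 21*sqrt( 2)/10, pi,sqrt(10),sqrt( 13 ), sqrt(13), sqrt(15 ), sqrt(19), 71, 82.38, 83, 86]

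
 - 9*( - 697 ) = 6273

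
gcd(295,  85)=5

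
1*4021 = 4021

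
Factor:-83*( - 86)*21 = 149898 = 2^1*3^1*  7^1*43^1*83^1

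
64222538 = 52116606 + 12105932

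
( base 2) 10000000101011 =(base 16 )202B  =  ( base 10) 8235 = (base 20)10BF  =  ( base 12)4923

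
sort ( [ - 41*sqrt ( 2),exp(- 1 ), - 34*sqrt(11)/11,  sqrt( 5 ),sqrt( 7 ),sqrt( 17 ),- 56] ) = [ - 41*sqrt( 2), - 56 , - 34*sqrt ( 11 )/11,  exp( - 1), sqrt(5),sqrt ( 7) , sqrt( 17)] 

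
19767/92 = 19767/92 = 214.86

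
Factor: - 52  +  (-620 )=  - 672 = -2^5*3^1*7^1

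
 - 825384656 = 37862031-863246687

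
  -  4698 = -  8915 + 4217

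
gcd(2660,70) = 70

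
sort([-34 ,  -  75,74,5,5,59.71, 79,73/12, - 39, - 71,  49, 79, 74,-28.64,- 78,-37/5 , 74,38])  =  [ - 78, -75,-71, - 39,-34,-28.64,  -  37/5,5, 5,73/12, 38,49,  59.71,74 , 74,74,79,  79] 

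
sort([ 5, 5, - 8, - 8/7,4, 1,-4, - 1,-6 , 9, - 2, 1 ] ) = [ - 8,-6, - 4 , - 2, - 8/7, - 1,  1,1, 4, 5,5 , 9 ]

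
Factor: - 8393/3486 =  - 2^ (-1 )*3^( - 1)*11^1*83^(- 1)*109^1=- 1199/498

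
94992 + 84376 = 179368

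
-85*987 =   -  83895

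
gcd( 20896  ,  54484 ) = 4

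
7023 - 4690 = 2333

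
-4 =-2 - 2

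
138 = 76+62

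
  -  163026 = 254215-417241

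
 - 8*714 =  - 5712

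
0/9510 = 0 = 0.00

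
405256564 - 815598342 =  - 410341778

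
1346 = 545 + 801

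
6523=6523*1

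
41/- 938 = -41/938=- 0.04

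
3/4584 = 1/1528 = 0.00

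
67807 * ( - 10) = -678070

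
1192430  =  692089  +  500341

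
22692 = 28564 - 5872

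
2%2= 0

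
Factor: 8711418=2^1*3^1*467^1 * 3109^1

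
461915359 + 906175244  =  1368090603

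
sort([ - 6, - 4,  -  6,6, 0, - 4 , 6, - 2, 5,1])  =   [ - 6, - 6, - 4, - 4, - 2,0, 1,5,6, 6]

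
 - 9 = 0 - 9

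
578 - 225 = 353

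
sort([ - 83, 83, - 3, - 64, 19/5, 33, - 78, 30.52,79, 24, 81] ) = [ - 83,-78, - 64, - 3,  19/5 , 24, 30.52,33 , 79, 81, 83]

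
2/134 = 1/67 = 0.01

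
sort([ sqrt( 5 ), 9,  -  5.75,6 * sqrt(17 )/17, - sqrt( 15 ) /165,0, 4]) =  [ - 5.75,-sqrt(15 ) /165, 0,6*sqrt(17)/17, sqrt(5), 4,9] 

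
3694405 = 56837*65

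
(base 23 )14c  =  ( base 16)279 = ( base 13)399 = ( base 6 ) 2533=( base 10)633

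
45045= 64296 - 19251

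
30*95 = 2850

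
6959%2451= 2057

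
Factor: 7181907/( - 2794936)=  - 2^ (- 3)*3^1*17^( - 1) * 83^1*20551^(  -  1 )*28843^1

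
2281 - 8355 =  - 6074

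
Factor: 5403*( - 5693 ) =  - 30759279=-3^1*1801^1*5693^1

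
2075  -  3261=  - 1186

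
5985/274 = 5985/274 =21.84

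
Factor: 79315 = 5^1*29^1*547^1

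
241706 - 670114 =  - 428408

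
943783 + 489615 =1433398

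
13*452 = 5876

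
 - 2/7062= - 1/3531 = - 0.00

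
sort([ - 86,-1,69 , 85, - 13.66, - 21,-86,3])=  [ - 86 , - 86, -21, - 13.66 , - 1,3 , 69 , 85]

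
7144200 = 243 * 29400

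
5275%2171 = 933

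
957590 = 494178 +463412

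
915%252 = 159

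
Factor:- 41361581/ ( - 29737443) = 3^( - 1)*73^1*443^1*1279^1*9912481^(-1)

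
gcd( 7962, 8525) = 1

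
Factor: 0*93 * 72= 0^1 =0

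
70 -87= -17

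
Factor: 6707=19^1*353^1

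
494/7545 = 494/7545 = 0.07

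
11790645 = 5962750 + 5827895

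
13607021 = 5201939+8405082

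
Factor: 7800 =2^3*3^1*5^2 * 13^1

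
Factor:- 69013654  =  - 2^1*34506827^1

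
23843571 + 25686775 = 49530346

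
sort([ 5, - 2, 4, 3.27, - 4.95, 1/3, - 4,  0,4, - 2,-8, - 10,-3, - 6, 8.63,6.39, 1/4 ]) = [ - 10, - 8,- 6, - 4.95, - 4, - 3, - 2, - 2, 0,1/4, 1/3,3.27,4, 4,  5, 6.39, 8.63 ] 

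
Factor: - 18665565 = -3^1*5^1*31^1*137^1*293^1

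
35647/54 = 35647/54 = 660.13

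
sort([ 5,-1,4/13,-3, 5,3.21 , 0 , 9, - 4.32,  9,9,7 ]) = [ - 4.32,-3, - 1, 0, 4/13, 3.21 , 5, 5, 7,9 , 9,9]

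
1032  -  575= 457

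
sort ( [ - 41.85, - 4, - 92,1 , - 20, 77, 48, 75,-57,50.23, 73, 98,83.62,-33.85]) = [  -  92, - 57, - 41.85, - 33.85,-20, - 4 , 1, 48,  50.23,73, 75,  77, 83.62,98 ] 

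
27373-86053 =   -  58680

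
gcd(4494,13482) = 4494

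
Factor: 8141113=17^1*97^1 * 4937^1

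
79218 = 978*81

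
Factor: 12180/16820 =3^1*7^1*29^( - 1 )=21/29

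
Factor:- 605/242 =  - 5/2 =- 2^( - 1 ) * 5^1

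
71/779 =71/779 = 0.09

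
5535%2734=67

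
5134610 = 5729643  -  595033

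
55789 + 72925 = 128714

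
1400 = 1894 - 494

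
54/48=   9/8 = 1.12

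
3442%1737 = 1705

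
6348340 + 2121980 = 8470320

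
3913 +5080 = 8993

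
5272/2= 2636= 2636.00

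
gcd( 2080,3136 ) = 32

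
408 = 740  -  332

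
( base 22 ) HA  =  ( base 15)1a9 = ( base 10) 384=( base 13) 237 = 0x180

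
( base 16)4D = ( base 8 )115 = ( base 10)77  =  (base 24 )35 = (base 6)205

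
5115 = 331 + 4784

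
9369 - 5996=3373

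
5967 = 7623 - 1656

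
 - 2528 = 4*(-632 ) 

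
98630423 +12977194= 111607617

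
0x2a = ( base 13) 33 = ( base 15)2C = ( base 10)42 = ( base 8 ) 52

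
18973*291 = 5521143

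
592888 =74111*8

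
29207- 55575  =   - 26368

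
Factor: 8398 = 2^1*13^1*17^1*19^1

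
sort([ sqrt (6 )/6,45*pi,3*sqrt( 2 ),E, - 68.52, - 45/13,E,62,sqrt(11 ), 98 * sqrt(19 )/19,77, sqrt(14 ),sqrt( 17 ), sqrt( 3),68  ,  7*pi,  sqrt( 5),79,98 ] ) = [ - 68.52, - 45/13 , sqrt(6 ) /6 , sqrt( 3 ),sqrt(5),E,E,sqrt(11),sqrt(14),sqrt( 17),3 * sqrt( 2 ),7*pi,98*sqrt( 19 )/19,62, 68,77,79,98,45*pi]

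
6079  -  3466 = 2613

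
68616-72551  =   - 3935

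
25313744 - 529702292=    - 504388548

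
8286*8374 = 69386964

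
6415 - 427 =5988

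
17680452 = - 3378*(  -  5234 )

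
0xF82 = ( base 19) aii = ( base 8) 7602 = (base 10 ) 3970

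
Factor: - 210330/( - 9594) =3^1*5^1*13^( - 1)* 19^1 = 285/13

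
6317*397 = 2507849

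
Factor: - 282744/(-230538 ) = 612/499 = 2^2*3^2 *17^1*499^( - 1) 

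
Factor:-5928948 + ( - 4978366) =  - 2^1*11^1*495787^1= - 10907314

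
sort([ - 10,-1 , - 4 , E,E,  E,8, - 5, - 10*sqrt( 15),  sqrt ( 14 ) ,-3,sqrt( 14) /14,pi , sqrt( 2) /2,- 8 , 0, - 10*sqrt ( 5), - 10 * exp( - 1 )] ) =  [ - 10*sqrt (15 ) , -10*sqrt( 5), - 10, - 8, - 5, - 4, - 10*exp( - 1 ), - 3 , - 1 , 0 , sqrt( 14 ) /14, sqrt( 2 )/2,E , E, E,pi,sqrt( 14 ),8] 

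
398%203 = 195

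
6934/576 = 3467/288 = 12.04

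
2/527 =2/527 = 0.00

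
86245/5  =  17249 = 17249.00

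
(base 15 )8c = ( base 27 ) 4o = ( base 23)5h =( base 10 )132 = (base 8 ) 204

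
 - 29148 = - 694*42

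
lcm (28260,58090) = 1045620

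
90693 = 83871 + 6822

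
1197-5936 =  - 4739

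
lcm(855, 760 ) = 6840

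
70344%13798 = 1354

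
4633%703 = 415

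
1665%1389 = 276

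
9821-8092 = 1729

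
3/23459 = 3/23459= 0.00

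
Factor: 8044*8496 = 2^6*3^2*59^1*2011^1 = 68341824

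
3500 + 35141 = 38641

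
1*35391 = 35391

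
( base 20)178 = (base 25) LN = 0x224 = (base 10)548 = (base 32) h4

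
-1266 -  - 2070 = 804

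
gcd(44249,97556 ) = 1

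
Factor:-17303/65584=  - 2^( - 4)*11^3* 13^1*4099^(-1) 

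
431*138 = 59478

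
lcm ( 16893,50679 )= 50679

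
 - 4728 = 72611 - 77339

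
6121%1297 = 933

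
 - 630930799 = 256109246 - 887040045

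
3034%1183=668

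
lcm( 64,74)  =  2368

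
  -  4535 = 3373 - 7908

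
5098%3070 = 2028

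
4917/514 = 4917/514= 9.57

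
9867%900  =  867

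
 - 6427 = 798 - 7225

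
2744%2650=94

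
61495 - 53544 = 7951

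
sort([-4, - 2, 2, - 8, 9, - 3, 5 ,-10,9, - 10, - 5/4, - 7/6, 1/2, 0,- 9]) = [- 10, - 10, - 9, - 8, - 4 , - 3 ,  -  2,  -  5/4, - 7/6,  0,  1/2, 2, 5, 9, 9]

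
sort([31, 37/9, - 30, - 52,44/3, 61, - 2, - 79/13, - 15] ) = [ - 52, - 30, - 15 , - 79/13, - 2,37/9,44/3,  31, 61] 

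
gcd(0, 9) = 9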